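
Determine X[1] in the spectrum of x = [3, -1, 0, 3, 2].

X[1] = Σ(n=0 to 4) x[n] · ω_5^(1n) where ω_5 = e^(-2πi/5)
= (3)·ω_5^0 + (-1)·ω_5^1 + (0)·ω_5^2 + (3)·ω_5^3 + (2)·ω_5^4

X[1] = 0.8820+4.6165i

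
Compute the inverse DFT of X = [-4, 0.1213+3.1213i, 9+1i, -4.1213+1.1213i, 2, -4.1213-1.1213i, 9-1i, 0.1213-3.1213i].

x[n] = (1/8) Σ(k=0 to 7) X[k] · e^(2πikn/8)

Computing each x[n]:
x[0] = 1
x[1] = -1
x[2] = -3
x[3] = -2
x[4] = 3
x[5] = -1
x[6] = -2
x[7] = 1

x = [1, -1, -3, -2, 3, -1, -2, 1]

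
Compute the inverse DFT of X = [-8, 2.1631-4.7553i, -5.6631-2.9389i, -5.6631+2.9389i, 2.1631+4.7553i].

x[n] = (1/5) Σ(k=0 to 4) X[k] · e^(2πikn/5)

Computing each x[n]:
x[0] = -3
x[1] = 3
x[2] = -3
x[3] = -3
x[4] = -2

x = [-3, 3, -3, -3, -2]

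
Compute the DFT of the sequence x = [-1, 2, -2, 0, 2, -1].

X[k] = Σ(n=0 to 5) x[n] · ω_6^(nk)
where ω_6 = e^(-2πi/6)

Computing each X[k]:
X[0] = 0
X[1] = -0.5000+0.8660i
X[2] = -1.5000-6.0622i
X[3] = -2
X[4] = -1.5000+6.0622i
X[5] = -0.5000-0.8660i

X = [0, -0.5000+0.8660i, -1.5000-6.0622i, -2, -1.5000+6.0622i, -0.5000-0.8660i]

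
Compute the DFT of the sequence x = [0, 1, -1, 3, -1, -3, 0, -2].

X[k] = Σ(n=0 to 7) x[n] · ω_8^(nk)
where ω_8 = e^(-2πi/8)

Computing each X[k]:
X[0] = -3
X[1] = 0.2929-5.3640i
X[2] = 3i
X[3] = 1.7071-7.3640i
X[4] = -1
X[5] = 1.7071+7.3640i
X[6] = -3i
X[7] = 0.2929+5.3640i

X = [-3, 0.2929-5.3640i, 3i, 1.7071-7.3640i, -1, 1.7071+7.3640i, -3i, 0.2929+5.3640i]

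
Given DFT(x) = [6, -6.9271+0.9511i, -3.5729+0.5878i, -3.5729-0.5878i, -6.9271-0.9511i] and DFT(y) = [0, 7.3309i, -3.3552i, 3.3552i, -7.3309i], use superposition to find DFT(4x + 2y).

By linearity: DFT(4x + 2y) = 4·DFT(x) + 2·DFT(y)
= 4·[6, -6.9271+0.9511i, -3.5729+0.5878i, -3.5729-0.5878i, -6.9271-0.9511i] + 2·[0, 7.3309i, -3.3552i, 3.3552i, -7.3309i]

Computing element-wise:
Z[0] = 4·(6) + 2·(0) = 24
Z[1] = 4·(-6.9271+0.9511i) + 2·(7.3309i) = -27.7084+18.4662i
Z[2] = 4·(-3.5729+0.5878i) + 2·(-3.3552i) = -14.2916-4.3592i
Z[3] = 4·(-3.5729-0.5878i) + 2·(3.3552i) = -14.2916+4.3592i
Z[4] = 4·(-6.9271-0.9511i) + 2·(-7.3309i) = -27.7084-18.4662i

DFT(4x + 2y) = 4·X + 2·Y = [24, -27.7084+18.4662i, -14.2916-4.3592i, -14.2916+4.3592i, -27.7084-18.4662i]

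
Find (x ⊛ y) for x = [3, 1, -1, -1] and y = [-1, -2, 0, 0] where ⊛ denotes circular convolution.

(x ⊛ y)[n] = Σ(m=0 to 3) x[m] · y[(n-m) mod 4]

Computing each output sample:
(x ⊛ y)[0] = -1
(x ⊛ y)[1] = -7
(x ⊛ y)[2] = -1
(x ⊛ y)[3] = 3

x ⊛ y = [-1, -7, -1, 3]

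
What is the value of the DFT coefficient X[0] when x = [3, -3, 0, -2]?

X[0] = Σ(n=0 to 3) x[n] · ω_4^0 = Σ x[n]
= (3) + (-3) + (0) + (-2)

X[0] = -2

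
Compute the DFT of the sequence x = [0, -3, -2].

X[k] = Σ(n=0 to 2) x[n] · ω_3^(nk)
where ω_3 = e^(-2πi/3)

Computing each X[k]:
X[0] = -5
X[1] = 2.5000+0.8660i
X[2] = 2.5000-0.8660i

X = [-5, 2.5000+0.8660i, 2.5000-0.8660i]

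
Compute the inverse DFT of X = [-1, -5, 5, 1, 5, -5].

x[n] = (1/6) Σ(k=0 to 5) X[k] · e^(2πikn/6)

Computing each x[n]:
x[0] = 0
x[1] = -2
x[2] = 0
x[3] = 3
x[4] = 0
x[5] = -2

x = [0, -2, 0, 3, 0, -2]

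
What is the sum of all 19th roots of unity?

Sum of all nth roots of unity equals 0 for n > 1 (geometric series with r ≠ 1).

0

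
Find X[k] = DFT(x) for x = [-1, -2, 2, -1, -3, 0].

X[k] = Σ(n=0 to 5) x[n] · ω_6^(nk)
where ω_6 = e^(-2πi/6)

Computing each X[k]:
X[0] = -5
X[1] = -0.5000-2.5981i
X[2] = -0.5000+6.0622i
X[3] = 1
X[4] = -0.5000-6.0622i
X[5] = -0.5000+2.5981i

X = [-5, -0.5000-2.5981i, -0.5000+6.0622i, 1, -0.5000-6.0622i, -0.5000+2.5981i]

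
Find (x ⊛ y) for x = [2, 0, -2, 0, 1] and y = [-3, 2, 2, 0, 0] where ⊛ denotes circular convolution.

(x ⊛ y)[n] = Σ(m=0 to 4) x[m] · y[(n-m) mod 5]

Computing each output sample:
(x ⊛ y)[0] = -4
(x ⊛ y)[1] = 6
(x ⊛ y)[2] = 10
(x ⊛ y)[3] = -4
(x ⊛ y)[4] = -7

x ⊛ y = [-4, 6, 10, -4, -7]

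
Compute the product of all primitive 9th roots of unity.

The primitive 9th roots of unity are ω_9^k for k coprime to 9: k ∈ {1, 2, 4, 5, 7, 8}
Their product equals the constant term of the cyclotomic polynomial Φ_9(x) up to sign.
For n ≥ 3, the product of all primitive nth roots of unity is 1. (For n=1 it is 1; for n=2 it is -1.)

1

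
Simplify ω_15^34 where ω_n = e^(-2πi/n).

Since ω_15^15 = 1, powers reduce modulo 15.
34 mod 15 = 4
So ω_15^34 = ω_15^4 = e^(-2πi·4/15)

ω_15^34 = ω_15^4 = -0.1045-0.9945i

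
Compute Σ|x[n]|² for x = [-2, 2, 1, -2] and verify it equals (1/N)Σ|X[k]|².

Time domain:
Σ|x[n]|² = |-2|² + |2|² + |1|² + |-2|² = 13.0000

Frequency domain:
(1/4)Σ|X[k]|² = (1/4)(|-1|² + |-3-4i|² + |-1|² + |-3+4i|²) = (1/4)·52.0000 = 13.0000

Both sides agree, confirming Parseval's theorem.

Σ|x[n]|² = (1/N)Σ|X[k]|² = 13.0000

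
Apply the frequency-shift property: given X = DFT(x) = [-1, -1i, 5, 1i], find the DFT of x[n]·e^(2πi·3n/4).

Modulation property: DFT(ω_4^(-3n)·x[n]) = X[(k-3) mod 4], so circularly shift X by 3 positions.

X[k-3] = [-1i, 5, 1i, -1]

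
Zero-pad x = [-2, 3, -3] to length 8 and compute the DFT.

Original 3-point DFT: [-2, -2.0000-5.1962i, -2.0000+5.1962i]
Zero-padded 8-point DFT provides frequency interpolation.

DFT_8([x, 0, ...]) = [-2, 0.1213+0.8787i, 1-3i, -4.1213-5.1213i, -8, -4.1213+5.1213i, 1+3i, 0.1213-0.8787i]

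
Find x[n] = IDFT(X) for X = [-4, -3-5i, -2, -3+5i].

x[n] = (1/4) Σ(k=0 to 3) X[k] · e^(2πikn/4)

Computing each x[n]:
x[0] = -3
x[1] = 2
x[2] = 0
x[3] = -3

x = [-3, 2, 0, -3]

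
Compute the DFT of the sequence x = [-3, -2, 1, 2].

X[k] = Σ(n=0 to 3) x[n] · ω_4^(nk)
where ω_4 = e^(-2πi/4)

Computing each X[k]:
X[0] = -2
X[1] = -4+4i
X[2] = -2
X[3] = -4-4i

X = [-2, -4+4i, -2, -4-4i]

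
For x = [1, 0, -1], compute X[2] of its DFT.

X[2] = Σ(n=0 to 2) x[n] · ω_3^(2n) where ω_3 = e^(-2πi/3)
= (1)·ω_3^0 + (0)·ω_3^2 + (-1)·ω_3^4

X[2] = 1.5000+0.8660i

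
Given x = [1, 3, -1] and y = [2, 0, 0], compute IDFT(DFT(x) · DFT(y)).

(x ⊛ y)[n] = Σ(m=0 to 2) x[m] · y[(n-m) mod 3]

Computing each output sample:
(x ⊛ y)[0] = 2
(x ⊛ y)[1] = 6
(x ⊛ y)[2] = -2

x ⊛ y = [2, 6, -2]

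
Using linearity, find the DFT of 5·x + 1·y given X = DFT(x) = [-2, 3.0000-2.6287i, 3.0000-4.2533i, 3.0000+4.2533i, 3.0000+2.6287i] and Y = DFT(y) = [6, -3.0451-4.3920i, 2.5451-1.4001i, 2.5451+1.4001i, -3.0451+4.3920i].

By linearity: DFT(5x + 1y) = 5·DFT(x) + 1·DFT(y)
= 5·[-2, 3.0000-2.6287i, 3.0000-4.2533i, 3.0000+4.2533i, 3.0000+2.6287i] + 1·[6, -3.0451-4.3920i, 2.5451-1.4001i, 2.5451+1.4001i, -3.0451+4.3920i]

Computing element-wise:
Z[0] = 5·(-2) + 1·(6) = -4
Z[1] = 5·(3.0000-2.6287i) + 1·(-3.0451-4.3920i) = 11.9549-17.5355i
Z[2] = 5·(3.0000-4.2533i) + 1·(2.5451-1.4001i) = 17.5451-22.6666i
Z[3] = 5·(3.0000+4.2533i) + 1·(2.5451+1.4001i) = 17.5451+22.6666i
Z[4] = 5·(3.0000+2.6287i) + 1·(-3.0451+4.3920i) = 11.9549+17.5355i

DFT(5x + 1y) = 5·X + 1·Y = [-4, 11.9549-17.5355i, 17.5451-22.6666i, 17.5451+22.6666i, 11.9549+17.5355i]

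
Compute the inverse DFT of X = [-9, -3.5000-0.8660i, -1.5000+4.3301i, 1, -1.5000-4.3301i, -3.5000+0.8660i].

x[n] = (1/6) Σ(k=0 to 5) X[k] · e^(2πikn/6)

Computing each x[n]:
x[0] = -3
x[1] = -3
x[2] = 1
x[3] = -1
x[4] = -2
x[5] = -1

x = [-3, -3, 1, -1, -2, -1]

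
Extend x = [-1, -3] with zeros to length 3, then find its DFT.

Original 2-point DFT: [-4, 2]
Zero-padded 3-point DFT provides frequency interpolation.

DFT_3([x, 0, ...]) = [-4, 0.5000+2.5981i, 0.5000-2.5981i]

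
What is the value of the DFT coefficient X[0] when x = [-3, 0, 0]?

X[0] = Σ(n=0 to 2) x[n] · ω_3^0 = Σ x[n]
= (-3) + (0) + (0)

X[0] = -3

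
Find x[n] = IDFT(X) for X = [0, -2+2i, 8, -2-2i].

x[n] = (1/4) Σ(k=0 to 3) X[k] · e^(2πikn/4)

Computing each x[n]:
x[0] = 1
x[1] = -3
x[2] = 3
x[3] = -1

x = [1, -3, 3, -1]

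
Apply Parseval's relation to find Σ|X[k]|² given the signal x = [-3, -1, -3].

Parseval: Σ|x[n]|² = (1/N)Σ|X[k]|², so Σ|X[k]|² = N·Σ|x[n]|² = 3·19.0000

Σ|X[k]|² = N·Σ|x[n]|² = 3·19.0000 = 57.0000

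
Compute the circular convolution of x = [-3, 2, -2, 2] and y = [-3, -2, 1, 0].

(x ⊛ y)[n] = Σ(m=0 to 3) x[m] · y[(n-m) mod 4]

Computing each output sample:
(x ⊛ y)[0] = 3
(x ⊛ y)[1] = 2
(x ⊛ y)[2] = -1
(x ⊛ y)[3] = 0

x ⊛ y = [3, 2, -1, 0]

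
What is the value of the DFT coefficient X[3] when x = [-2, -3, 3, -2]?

X[3] = Σ(n=0 to 3) x[n] · ω_4^(3n) where ω_4 = e^(-2πi/4)
= (-2)·ω_4^0 + (-3)·ω_4^3 + (3)·ω_4^6 + (-2)·ω_4^9

X[3] = -5-1i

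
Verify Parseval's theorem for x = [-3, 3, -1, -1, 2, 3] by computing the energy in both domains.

Time domain:
Σ|x[n]|² = |-3|² + |3|² + |-1|² + |-1|² + |2|² + |3|² = 33.0000

Frequency domain:
(1/6)Σ|X[k]|² = (1/6)(|3|² + |0.5000+2.5981i|² + |-7.5000-2.5981i|² + |-7|² + |-7.5000+2.5981i|² + |0.5000-2.5981i|²) = (1/6)·198.0000 = 33.0000

Both sides agree, confirming Parseval's theorem.

Σ|x[n]|² = (1/N)Σ|X[k]|² = 33.0000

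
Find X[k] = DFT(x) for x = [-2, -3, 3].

X[k] = Σ(n=0 to 2) x[n] · ω_3^(nk)
where ω_3 = e^(-2πi/3)

Computing each X[k]:
X[0] = -2
X[1] = -2.0000+5.1962i
X[2] = -2.0000-5.1962i

X = [-2, -2.0000+5.1962i, -2.0000-5.1962i]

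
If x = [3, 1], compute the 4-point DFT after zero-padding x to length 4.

Original 2-point DFT: [4, 2]
Zero-padded 4-point DFT provides frequency interpolation.

DFT_4([x, 0, ...]) = [4, 3-1i, 2, 3+1i]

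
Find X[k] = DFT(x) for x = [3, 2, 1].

X[k] = Σ(n=0 to 2) x[n] · ω_3^(nk)
where ω_3 = e^(-2πi/3)

Computing each X[k]:
X[0] = 6
X[1] = 1.5000-0.8660i
X[2] = 1.5000+0.8660i

X = [6, 1.5000-0.8660i, 1.5000+0.8660i]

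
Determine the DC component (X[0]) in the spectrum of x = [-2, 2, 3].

X[0] = Σ(n=0 to 2) x[n] · ω_3^0 = Σ x[n]
= (-2) + (2) + (3)

X[0] = 3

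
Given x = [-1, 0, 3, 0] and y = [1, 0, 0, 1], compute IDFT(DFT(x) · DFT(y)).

(x ⊛ y)[n] = Σ(m=0 to 3) x[m] · y[(n-m) mod 4]

Computing each output sample:
(x ⊛ y)[0] = -1
(x ⊛ y)[1] = 3
(x ⊛ y)[2] = 3
(x ⊛ y)[3] = -1

x ⊛ y = [-1, 3, 3, -1]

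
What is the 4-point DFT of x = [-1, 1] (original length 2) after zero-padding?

Original 2-point DFT: [0, -2]
Zero-padded 4-point DFT provides frequency interpolation.

DFT_4([x, 0, ...]) = [0, -1-1i, -2, -1+1i]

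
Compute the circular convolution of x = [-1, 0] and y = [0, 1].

(x ⊛ y)[n] = Σ(m=0 to 1) x[m] · y[(n-m) mod 2]

Computing each output sample:
(x ⊛ y)[0] = 0
(x ⊛ y)[1] = -1

x ⊛ y = [0, -1]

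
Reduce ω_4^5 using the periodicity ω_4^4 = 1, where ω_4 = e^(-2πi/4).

Since ω_4^4 = 1, powers reduce modulo 4.
5 mod 4 = 1
So ω_4^5 = ω_4^1 = e^(-2πi·1/4)

ω_4^5 = ω_4^1 = -1i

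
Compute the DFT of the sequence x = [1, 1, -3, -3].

X[k] = Σ(n=0 to 3) x[n] · ω_4^(nk)
where ω_4 = e^(-2πi/4)

Computing each X[k]:
X[0] = -4
X[1] = 4-4i
X[2] = 0
X[3] = 4+4i

X = [-4, 4-4i, 0, 4+4i]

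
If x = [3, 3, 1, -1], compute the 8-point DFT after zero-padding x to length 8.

Original 4-point DFT: [6, 2-4i, 2, 2+4i]
Zero-padded 8-point DFT provides frequency interpolation.

DFT_8([x, 0, ...]) = [6, 5.8284-2.4142i, 2-4i, 0.1716-0.4142i, 2, 0.1716+0.4142i, 2+4i, 5.8284+2.4142i]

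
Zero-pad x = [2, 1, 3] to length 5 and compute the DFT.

Original 3-point DFT: [6, 1.7321i, -1.7321i]
Zero-padded 5-point DFT provides frequency interpolation.

DFT_5([x, 0, ...]) = [6, -0.1180-2.7144i, 2.1180+2.2654i, 2.1180-2.2654i, -0.1180+2.7144i]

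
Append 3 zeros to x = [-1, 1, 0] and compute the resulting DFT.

Original 3-point DFT: [0, -1.5000-0.8660i, -1.5000+0.8660i]
Zero-padded 6-point DFT provides frequency interpolation.

DFT_6([x, 0, ...]) = [0, -0.5000-0.8660i, -1.5000-0.8660i, -2, -1.5000+0.8660i, -0.5000+0.8660i]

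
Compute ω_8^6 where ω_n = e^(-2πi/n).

ω_8^6 = e^(-2πi·6/8)
= cos(-2π·6/8) + i·sin(-2π·6/8)
= cos(-12π/8) + i·sin(-12π/8)

ω_8^6 = cos(-12π/8) + i·sin(-12π/8) = 1i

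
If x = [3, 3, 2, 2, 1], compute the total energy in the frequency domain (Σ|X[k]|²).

Parseval: Σ|x[n]|² = (1/N)Σ|X[k]|², so Σ|X[k]|² = N·Σ|x[n]|² = 5·27.0000

Σ|X[k]|² = N·Σ|x[n]|² = 5·27.0000 = 135.0000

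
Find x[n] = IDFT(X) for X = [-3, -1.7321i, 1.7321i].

x[n] = (1/3) Σ(k=0 to 2) X[k] · e^(2πikn/3)

Computing each x[n]:
x[0] = -1
x[1] = 0
x[2] = -2

x = [-1, 0, -2]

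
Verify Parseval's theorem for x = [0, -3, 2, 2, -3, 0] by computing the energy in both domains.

Time domain:
Σ|x[n]|² = |0|² + |-3|² + |2|² + |2|² + |-3|² + |0|² = 26.0000

Frequency domain:
(1/6)Σ|X[k]|² = (1/6)(|-2|² + |-3.0000-1.7321i|² + |4.0000+6.9282i|² + |0|² + |4.0000-6.9282i|² + |-3.0000+1.7321i|²) = (1/6)·156.0000 = 26.0000

Both sides agree, confirming Parseval's theorem.

Σ|x[n]|² = (1/N)Σ|X[k]|² = 26.0000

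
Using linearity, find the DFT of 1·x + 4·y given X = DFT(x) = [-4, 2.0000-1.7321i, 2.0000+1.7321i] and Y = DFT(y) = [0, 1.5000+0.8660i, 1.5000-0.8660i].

By linearity: DFT(1x + 4y) = 1·DFT(x) + 4·DFT(y)
= 1·[-4, 2.0000-1.7321i, 2.0000+1.7321i] + 4·[0, 1.5000+0.8660i, 1.5000-0.8660i]

Computing element-wise:
Z[0] = 1·(-4) + 4·(0) = -4
Z[1] = 1·(2.0000-1.7321i) + 4·(1.5000+0.8660i) = 8.0000+1.7319i
Z[2] = 1·(2.0000+1.7321i) + 4·(1.5000-0.8660i) = 8.0000-1.7319i

DFT(1x + 4y) = 1·X + 4·Y = [-4, 8.0000+1.7319i, 8.0000-1.7319i]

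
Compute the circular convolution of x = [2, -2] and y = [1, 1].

(x ⊛ y)[n] = Σ(m=0 to 1) x[m] · y[(n-m) mod 2]

Computing each output sample:
(x ⊛ y)[0] = 0
(x ⊛ y)[1] = 0

x ⊛ y = [0, 0]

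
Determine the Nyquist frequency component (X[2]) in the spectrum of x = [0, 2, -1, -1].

X[2] = Σ(n=0 to 3) x[n] · ω_4^(2n) where ω_4 = e^(-2πi/4)
= (0)·ω_4^0 + (2)·ω_4^2 + (-1)·ω_4^4 + (-1)·ω_4^6

X[2] = -2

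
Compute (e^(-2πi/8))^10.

Since ω_8^8 = 1, powers reduce modulo 8.
10 mod 8 = 2
So ω_8^10 = ω_8^2 = e^(-2πi·2/8)

ω_8^10 = ω_8^2 = -1i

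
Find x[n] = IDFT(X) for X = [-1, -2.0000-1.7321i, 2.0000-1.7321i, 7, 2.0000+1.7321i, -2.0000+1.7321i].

x[n] = (1/6) Σ(k=0 to 5) X[k] · e^(2πikn/6)

Computing each x[n]:
x[0] = 1
x[1] = -1
x[2] = 1
x[3] = 0
x[4] = 1
x[5] = -3

x = [1, -1, 1, 0, 1, -3]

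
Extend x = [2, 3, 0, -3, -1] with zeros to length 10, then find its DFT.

Original 5-point DFT: [1, 5.0451-5.5676i, -0.5451+0.5020i, -0.5451-0.5020i, 5.0451+5.5676i]
Zero-padded 10-point DFT provides frequency interpolation.

DFT_10([x, 0, ...]) = [1, 6.1631+1.6776i, 5.0451-5.5676i, -1.6631-3.6655i, -0.5451+0.5020i, 1, -0.5451-0.5020i, -1.6631+3.6655i, 5.0451+5.5676i, 6.1631-1.6776i]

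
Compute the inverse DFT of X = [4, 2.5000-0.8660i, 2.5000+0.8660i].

x[n] = (1/3) Σ(k=0 to 2) X[k] · e^(2πikn/3)

Computing each x[n]:
x[0] = 3
x[1] = 1
x[2] = 0

x = [3, 1, 0]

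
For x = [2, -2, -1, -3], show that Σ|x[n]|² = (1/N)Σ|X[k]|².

Time domain:
Σ|x[n]|² = |2|² + |-2|² + |-1|² + |-3|² = 18.0000

Frequency domain:
(1/4)Σ|X[k]|² = (1/4)(|-4|² + |3-1i|² + |6|² + |3+1i|²) = (1/4)·72.0000 = 18.0000

Both sides agree, confirming Parseval's theorem.

Σ|x[n]|² = (1/N)Σ|X[k]|² = 18.0000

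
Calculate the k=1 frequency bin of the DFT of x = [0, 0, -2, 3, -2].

X[1] = Σ(n=0 to 4) x[n] · ω_5^(1n) where ω_5 = e^(-2πi/5)
= (0)·ω_5^0 + (0)·ω_5^1 + (-2)·ω_5^2 + (3)·ω_5^3 + (-2)·ω_5^4

X[1] = -1.4271+1.0368i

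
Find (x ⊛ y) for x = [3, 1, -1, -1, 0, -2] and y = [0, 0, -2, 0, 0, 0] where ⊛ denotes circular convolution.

(x ⊛ y)[n] = Σ(m=0 to 5) x[m] · y[(n-m) mod 6]

Computing each output sample:
(x ⊛ y)[0] = 0
(x ⊛ y)[1] = 4
(x ⊛ y)[2] = -6
(x ⊛ y)[3] = -2
(x ⊛ y)[4] = 2
(x ⊛ y)[5] = 2

x ⊛ y = [0, 4, -6, -2, 2, 2]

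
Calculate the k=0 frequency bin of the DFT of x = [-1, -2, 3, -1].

X[0] = Σ(n=0 to 3) x[n] · ω_4^0 = Σ x[n]
= (-1) + (-2) + (3) + (-1)

X[0] = -1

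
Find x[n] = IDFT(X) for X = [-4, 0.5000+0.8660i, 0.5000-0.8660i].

x[n] = (1/3) Σ(k=0 to 2) X[k] · e^(2πikn/3)

Computing each x[n]:
x[0] = -1
x[1] = -2
x[2] = -1

x = [-1, -2, -1]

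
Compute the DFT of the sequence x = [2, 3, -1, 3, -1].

X[k] = Σ(n=0 to 4) x[n] · ω_5^(nk)
where ω_5 = e^(-2πi/5)

Computing each X[k]:
X[0] = 6
X[1] = 1.0000-1.4531i
X[2] = 1.0000-6.1554i
X[3] = 1.0000+6.1554i
X[4] = 1.0000+1.4531i

X = [6, 1.0000-1.4531i, 1.0000-6.1554i, 1.0000+6.1554i, 1.0000+1.4531i]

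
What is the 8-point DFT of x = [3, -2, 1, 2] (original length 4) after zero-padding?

Original 4-point DFT: [4, 2+4i, 4, 2-4i]
Zero-padded 8-point DFT provides frequency interpolation.

DFT_8([x, 0, ...]) = [4, 0.1716-1.0000i, 2+4i, 5.8284+1.0000i, 4, 5.8284-1.0000i, 2-4i, 0.1716+1.0000i]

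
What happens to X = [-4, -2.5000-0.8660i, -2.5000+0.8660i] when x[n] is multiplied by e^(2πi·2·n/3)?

Modulation property: DFT(ω_3^(-2n)·x[n]) = X[(k-2) mod 3], so circularly shift X by 2 positions.

X[k-2] = [-2.5000-0.8660i, -2.5000+0.8660i, -4]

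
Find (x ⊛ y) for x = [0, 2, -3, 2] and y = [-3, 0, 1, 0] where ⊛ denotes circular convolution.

(x ⊛ y)[n] = Σ(m=0 to 3) x[m] · y[(n-m) mod 4]

Computing each output sample:
(x ⊛ y)[0] = -3
(x ⊛ y)[1] = -4
(x ⊛ y)[2] = 9
(x ⊛ y)[3] = -4

x ⊛ y = [-3, -4, 9, -4]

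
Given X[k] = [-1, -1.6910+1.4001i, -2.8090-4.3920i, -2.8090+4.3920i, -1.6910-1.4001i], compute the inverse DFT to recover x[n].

x[n] = (1/5) Σ(k=0 to 4) X[k] · e^(2πikn/5)

Computing each x[n]:
x[0] = -2
x[1] = 1
x[2] = -2
x[3] = 2
x[4] = 0

x = [-2, 1, -2, 2, 0]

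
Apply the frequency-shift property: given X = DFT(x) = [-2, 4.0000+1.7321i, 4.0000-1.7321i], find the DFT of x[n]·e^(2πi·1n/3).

Modulation property: DFT(ω_3^(-1n)·x[n]) = X[(k-1) mod 3], so circularly shift X by 1 positions.

X[k-1] = [4.0000-1.7321i, -2, 4.0000+1.7321i]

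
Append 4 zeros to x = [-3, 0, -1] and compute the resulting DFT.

Original 3-point DFT: [-4, -2.5000-0.8660i, -2.5000+0.8660i]
Zero-padded 7-point DFT provides frequency interpolation.

DFT_7([x, 0, ...]) = [-4, -2.7775+0.9749i, -2.0990-0.4339i, -3.6235-0.7818i, -3.6235+0.7818i, -2.0990+0.4339i, -2.7775-0.9749i]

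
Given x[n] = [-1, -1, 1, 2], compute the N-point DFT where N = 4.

X[k] = Σ(n=0 to 3) x[n] · ω_4^(nk)
where ω_4 = e^(-2πi/4)

Computing each X[k]:
X[0] = 1
X[1] = -2+3i
X[2] = -1
X[3] = -2-3i

X = [1, -2+3i, -1, -2-3i]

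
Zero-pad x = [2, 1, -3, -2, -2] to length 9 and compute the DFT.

Original 5-point DFT: [-4, 5.7361-2.2654i, 1.2639-2.7144i, 1.2639+2.7144i, 5.7361+2.2654i]
Zero-padded 9-point DFT provides frequency interpolation.

DFT_9([x, 0, ...]) = [-4, 5.1245+4.7277i, 4.4606-2.9764i, 2.0000-1.7321i, -0.5851-2.5079i, -0.5851+2.5079i, 2.0000+1.7321i, 4.4606+2.9764i, 5.1245-4.7277i]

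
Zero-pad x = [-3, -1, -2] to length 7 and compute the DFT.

Original 3-point DFT: [-6, -1.5000-0.8660i, -1.5000+0.8660i]
Zero-padded 7-point DFT provides frequency interpolation.

DFT_7([x, 0, ...]) = [-6, -3.1784+2.7317i, -0.9755+0.1072i, -3.3460-1.1298i, -3.3460+1.1298i, -0.9755-0.1072i, -3.1784-2.7317i]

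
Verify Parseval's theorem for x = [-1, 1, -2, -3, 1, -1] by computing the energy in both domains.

Time domain:
Σ|x[n]|² = |-1|² + |1|² + |-2|² + |-3|² + |1|² + |-1|² = 17.0000

Frequency domain:
(1/6)Σ|X[k]|² = (1/6)(|-5|² + |2.5000+0.8660i|² + |-3.5000-4.3301i|² + |1|² + |-3.5000+4.3301i|² + |2.5000-0.8660i|²) = (1/6)·102.0000 = 17.0000

Both sides agree, confirming Parseval's theorem.

Σ|x[n]|² = (1/N)Σ|X[k]|² = 17.0000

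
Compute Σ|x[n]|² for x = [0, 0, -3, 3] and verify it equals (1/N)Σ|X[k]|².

Time domain:
Σ|x[n]|² = |0|² + |0|² + |-3|² + |3|² = 18.0000

Frequency domain:
(1/4)Σ|X[k]|² = (1/4)(|0|² + |3+3i|² + |-6|² + |3-3i|²) = (1/4)·72.0000 = 18.0000

Both sides agree, confirming Parseval's theorem.

Σ|x[n]|² = (1/N)Σ|X[k]|² = 18.0000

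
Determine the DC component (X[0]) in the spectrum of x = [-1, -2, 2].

X[0] = Σ(n=0 to 2) x[n] · ω_3^0 = Σ x[n]
= (-1) + (-2) + (2)

X[0] = -1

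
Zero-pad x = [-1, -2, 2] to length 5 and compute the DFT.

Original 3-point DFT: [-1, -1.0000+3.4641i, -1.0000-3.4641i]
Zero-padded 5-point DFT provides frequency interpolation.

DFT_5([x, 0, ...]) = [-1, -3.2361+0.7265i, 1.2361+3.0777i, 1.2361-3.0777i, -3.2361-0.7265i]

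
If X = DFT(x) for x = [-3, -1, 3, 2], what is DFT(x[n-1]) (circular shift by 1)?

Time shift by 1: X_shifted[k] = ω_4^(1k) · X[k]
Shifted x = [2, -3, -1, 3]

DFT(x[n-1]) = [1, 3+6i, 1, 3-6i]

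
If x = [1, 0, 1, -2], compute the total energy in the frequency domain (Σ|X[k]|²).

Parseval: Σ|x[n]|² = (1/N)Σ|X[k]|², so Σ|X[k]|² = N·Σ|x[n]|² = 4·6.0000

Σ|X[k]|² = N·Σ|x[n]|² = 4·6.0000 = 24.0000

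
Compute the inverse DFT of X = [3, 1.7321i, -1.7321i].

x[n] = (1/3) Σ(k=0 to 2) X[k] · e^(2πikn/3)

Computing each x[n]:
x[0] = 1
x[1] = 0
x[2] = 2

x = [1, 0, 2]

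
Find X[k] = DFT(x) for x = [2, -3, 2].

X[k] = Σ(n=0 to 2) x[n] · ω_3^(nk)
where ω_3 = e^(-2πi/3)

Computing each X[k]:
X[0] = 1
X[1] = 2.5000+4.3301i
X[2] = 2.5000-4.3301i

X = [1, 2.5000+4.3301i, 2.5000-4.3301i]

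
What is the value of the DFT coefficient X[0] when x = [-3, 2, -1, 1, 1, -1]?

X[0] = Σ(n=0 to 5) x[n] · ω_6^0 = Σ x[n]
= (-3) + (2) + (-1) + (1) + (1) + (-1)

X[0] = -1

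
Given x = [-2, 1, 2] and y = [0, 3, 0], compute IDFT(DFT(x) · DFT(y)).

(x ⊛ y)[n] = Σ(m=0 to 2) x[m] · y[(n-m) mod 3]

Computing each output sample:
(x ⊛ y)[0] = 6
(x ⊛ y)[1] = -6
(x ⊛ y)[2] = 3

x ⊛ y = [6, -6, 3]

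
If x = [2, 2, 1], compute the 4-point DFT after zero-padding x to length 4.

Original 3-point DFT: [5, 0.5000-0.8660i, 0.5000+0.8660i]
Zero-padded 4-point DFT provides frequency interpolation.

DFT_4([x, 0, ...]) = [5, 1-2i, 1, 1+2i]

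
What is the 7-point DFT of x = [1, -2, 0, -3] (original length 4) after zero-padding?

Original 4-point DFT: [-4, 1-1i, 6, 1+1i]
Zero-padded 7-point DFT provides frequency interpolation.

DFT_7([x, 0, ...]) = [-4, 2.4559+2.8653i, -0.4254-0.3956i, 3.4695+3.7926i, 3.4695-3.7926i, -0.4254+0.3956i, 2.4559-2.8653i]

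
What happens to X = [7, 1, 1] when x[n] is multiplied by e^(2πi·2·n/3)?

Modulation property: DFT(ω_3^(-2n)·x[n]) = X[(k-2) mod 3], so circularly shift X by 2 positions.

X[k-2] = [1, 1, 7]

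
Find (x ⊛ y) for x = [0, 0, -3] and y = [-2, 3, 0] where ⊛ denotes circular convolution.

(x ⊛ y)[n] = Σ(m=0 to 2) x[m] · y[(n-m) mod 3]

Computing each output sample:
(x ⊛ y)[0] = -9
(x ⊛ y)[1] = 0
(x ⊛ y)[2] = 6

x ⊛ y = [-9, 0, 6]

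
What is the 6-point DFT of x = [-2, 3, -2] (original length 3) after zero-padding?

Original 3-point DFT: [-1, -2.5000-4.3301i, -2.5000+4.3301i]
Zero-padded 6-point DFT provides frequency interpolation.

DFT_6([x, 0, ...]) = [-1, 0.5000-0.8660i, -2.5000-4.3301i, -7, -2.5000+4.3301i, 0.5000+0.8660i]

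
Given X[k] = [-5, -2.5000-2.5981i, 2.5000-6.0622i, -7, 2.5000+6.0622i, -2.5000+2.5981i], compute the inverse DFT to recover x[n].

x[n] = (1/6) Σ(k=0 to 5) X[k] · e^(2πikn/6)

Computing each x[n]:
x[0] = -2
x[1] = 2
x[2] = -3
x[3] = 2
x[4] = -1
x[5] = -3

x = [-2, 2, -3, 2, -1, -3]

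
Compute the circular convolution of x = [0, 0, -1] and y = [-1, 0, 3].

(x ⊛ y)[n] = Σ(m=0 to 2) x[m] · y[(n-m) mod 3]

Computing each output sample:
(x ⊛ y)[0] = 0
(x ⊛ y)[1] = -3
(x ⊛ y)[2] = 1

x ⊛ y = [0, -3, 1]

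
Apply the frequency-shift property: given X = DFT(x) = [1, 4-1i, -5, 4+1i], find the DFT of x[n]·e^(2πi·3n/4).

Modulation property: DFT(ω_4^(-3n)·x[n]) = X[(k-3) mod 4], so circularly shift X by 3 positions.

X[k-3] = [4-1i, -5, 4+1i, 1]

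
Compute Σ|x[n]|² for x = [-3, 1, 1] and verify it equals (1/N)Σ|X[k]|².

Time domain:
Σ|x[n]|² = |-3|² + |1|² + |1|² = 11.0000

Frequency domain:
(1/3)Σ|X[k]|² = (1/3)(|-1|² + |-4|² + |-4|²) = (1/3)·33.0000 = 11.0000

Both sides agree, confirming Parseval's theorem.

Σ|x[n]|² = (1/N)Σ|X[k]|² = 11.0000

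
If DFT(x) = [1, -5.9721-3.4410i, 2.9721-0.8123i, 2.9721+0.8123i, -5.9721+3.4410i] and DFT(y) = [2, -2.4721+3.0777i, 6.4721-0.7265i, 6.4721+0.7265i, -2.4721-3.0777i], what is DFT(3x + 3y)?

By linearity: DFT(3x + 3y) = 3·DFT(x) + 3·DFT(y)
= 3·[1, -5.9721-3.4410i, 2.9721-0.8123i, 2.9721+0.8123i, -5.9721+3.4410i] + 3·[2, -2.4721+3.0777i, 6.4721-0.7265i, 6.4721+0.7265i, -2.4721-3.0777i]

Computing element-wise:
Z[0] = 3·(1) + 3·(2) = 9
Z[1] = 3·(-5.9721-3.4410i) + 3·(-2.4721+3.0777i) = -25.3326-1.0899i
Z[2] = 3·(2.9721-0.8123i) + 3·(6.4721-0.7265i) = 28.3326-4.6164i
Z[3] = 3·(2.9721+0.8123i) + 3·(6.4721+0.7265i) = 28.3326+4.6164i
Z[4] = 3·(-5.9721+3.4410i) + 3·(-2.4721-3.0777i) = -25.3326+1.0899i

DFT(3x + 3y) = 3·X + 3·Y = [9, -25.3326-1.0899i, 28.3326-4.6164i, 28.3326+4.6164i, -25.3326+1.0899i]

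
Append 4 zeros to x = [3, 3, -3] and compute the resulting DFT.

Original 3-point DFT: [3, 3.0000-5.1962i, 3.0000+5.1962i]
Zero-padded 7-point DFT provides frequency interpolation.

DFT_7([x, 0, ...]) = [3, 5.5380+0.5793i, 5.0353-4.2264i, -1.5734-3.6471i, -1.5734+3.6471i, 5.0353+4.2264i, 5.5380-0.5793i]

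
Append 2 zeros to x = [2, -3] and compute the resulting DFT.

Original 2-point DFT: [-1, 5]
Zero-padded 4-point DFT provides frequency interpolation.

DFT_4([x, 0, ...]) = [-1, 2+3i, 5, 2-3i]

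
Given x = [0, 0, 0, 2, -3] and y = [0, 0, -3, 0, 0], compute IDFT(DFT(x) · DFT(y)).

(x ⊛ y)[n] = Σ(m=0 to 4) x[m] · y[(n-m) mod 5]

Computing each output sample:
(x ⊛ y)[0] = -6
(x ⊛ y)[1] = 9
(x ⊛ y)[2] = 0
(x ⊛ y)[3] = 0
(x ⊛ y)[4] = 0

x ⊛ y = [-6, 9, 0, 0, 0]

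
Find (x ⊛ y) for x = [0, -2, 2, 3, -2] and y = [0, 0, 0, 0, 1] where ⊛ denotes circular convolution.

(x ⊛ y)[n] = Σ(m=0 to 4) x[m] · y[(n-m) mod 5]

Computing each output sample:
(x ⊛ y)[0] = -2
(x ⊛ y)[1] = 2
(x ⊛ y)[2] = 3
(x ⊛ y)[3] = -2
(x ⊛ y)[4] = 0

x ⊛ y = [-2, 2, 3, -2, 0]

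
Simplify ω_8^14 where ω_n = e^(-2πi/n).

Since ω_8^8 = 1, powers reduce modulo 8.
14 mod 8 = 6
So ω_8^14 = ω_8^6 = e^(-2πi·6/8)

ω_8^14 = ω_8^6 = 1i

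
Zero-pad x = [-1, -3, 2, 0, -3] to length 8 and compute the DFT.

Original 5-point DFT: [-5, -4.4721-1.1756i, 4.4721+1.9021i, 4.4721-1.9021i, -4.4721+1.1756i]
Zero-padded 8-point DFT provides frequency interpolation.

DFT_8([x, 0, ...]) = [-5, -0.1213+0.1213i, -6+3i, 4.1213+4.1213i, 1, 4.1213-4.1213i, -6-3i, -0.1213-0.1213i]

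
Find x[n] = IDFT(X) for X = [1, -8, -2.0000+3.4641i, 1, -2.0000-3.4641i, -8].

x[n] = (1/6) Σ(k=0 to 5) X[k] · e^(2πikn/6)

Computing each x[n]:
x[0] = -3
x[1] = -2
x[2] = 3
x[3] = 2
x[4] = 1
x[5] = 0

x = [-3, -2, 3, 2, 1, 0]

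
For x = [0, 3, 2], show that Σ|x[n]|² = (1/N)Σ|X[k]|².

Time domain:
Σ|x[n]|² = |0|² + |3|² + |2|² = 13.0000

Frequency domain:
(1/3)Σ|X[k]|² = (1/3)(|5|² + |-2.5000-0.8660i|² + |-2.5000+0.8660i|²) = (1/3)·39.0000 = 13.0000

Both sides agree, confirming Parseval's theorem.

Σ|x[n]|² = (1/N)Σ|X[k]|² = 13.0000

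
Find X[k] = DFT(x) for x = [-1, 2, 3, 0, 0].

X[k] = Σ(n=0 to 4) x[n] · ω_5^(nk)
where ω_5 = e^(-2πi/5)

Computing each X[k]:
X[0] = 4
X[1] = -2.8090-3.6655i
X[2] = -1.6910+1.6776i
X[3] = -1.6910-1.6776i
X[4] = -2.8090+3.6655i

X = [4, -2.8090-3.6655i, -1.6910+1.6776i, -1.6910-1.6776i, -2.8090+3.6655i]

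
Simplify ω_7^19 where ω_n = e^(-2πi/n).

Since ω_7^7 = 1, powers reduce modulo 7.
19 mod 7 = 5
So ω_7^19 = ω_7^5 = e^(-2πi·5/7)

ω_7^19 = ω_7^5 = -0.2225+0.9749i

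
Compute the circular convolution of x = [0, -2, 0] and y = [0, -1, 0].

(x ⊛ y)[n] = Σ(m=0 to 2) x[m] · y[(n-m) mod 3]

Computing each output sample:
(x ⊛ y)[0] = 0
(x ⊛ y)[1] = 0
(x ⊛ y)[2] = 2

x ⊛ y = [0, 0, 2]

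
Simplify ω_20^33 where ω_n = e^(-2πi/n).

Since ω_20^20 = 1, powers reduce modulo 20.
33 mod 20 = 13
So ω_20^33 = ω_20^13 = e^(-2πi·13/20)

ω_20^33 = ω_20^13 = -0.5878+0.8090i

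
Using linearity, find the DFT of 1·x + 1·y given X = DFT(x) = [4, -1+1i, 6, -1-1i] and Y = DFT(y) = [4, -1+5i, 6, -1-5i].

By linearity: DFT(1x + 1y) = 1·DFT(x) + 1·DFT(y)
= 1·[4, -1+1i, 6, -1-1i] + 1·[4, -1+5i, 6, -1-5i]

Computing element-wise:
Z[0] = 1·(4) + 1·(4) = 8
Z[1] = 1·(-1+1i) + 1·(-1+5i) = -2+6i
Z[2] = 1·(6) + 1·(6) = 12
Z[3] = 1·(-1-1i) + 1·(-1-5i) = -2-6i

DFT(1x + 1y) = 1·X + 1·Y = [8, -2+6i, 12, -2-6i]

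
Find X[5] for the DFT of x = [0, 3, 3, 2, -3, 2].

X[5] = Σ(n=0 to 5) x[n] · ω_6^(5n) where ω_6 = e^(-2πi/6)
= (0)·ω_6^0 + (3)·ω_6^5 + (3)·ω_6^10 + (2)·ω_6^15 + (-3)·ω_6^20 + (2)·ω_6^25

X[5] = 0.5000+6.0622i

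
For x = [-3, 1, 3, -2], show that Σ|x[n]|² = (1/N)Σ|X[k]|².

Time domain:
Σ|x[n]|² = |-3|² + |1|² + |3|² + |-2|² = 23.0000

Frequency domain:
(1/4)Σ|X[k]|² = (1/4)(|-1|² + |-6-3i|² + |1|² + |-6+3i|²) = (1/4)·92.0000 = 23.0000

Both sides agree, confirming Parseval's theorem.

Σ|x[n]|² = (1/N)Σ|X[k]|² = 23.0000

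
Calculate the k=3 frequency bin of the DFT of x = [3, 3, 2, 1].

X[3] = Σ(n=0 to 3) x[n] · ω_4^(3n) where ω_4 = e^(-2πi/4)
= (3)·ω_4^0 + (3)·ω_4^3 + (2)·ω_4^6 + (1)·ω_4^9

X[3] = 1+2i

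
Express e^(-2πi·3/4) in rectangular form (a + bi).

ω_4^3 = e^(-2πi·3/4)
= cos(-2π·3/4) + i·sin(-2π·3/4)
= cos(-6π/4) + i·sin(-6π/4)

ω_4^3 = cos(-6π/4) + i·sin(-6π/4) = 1i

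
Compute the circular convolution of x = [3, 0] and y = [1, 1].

(x ⊛ y)[n] = Σ(m=0 to 1) x[m] · y[(n-m) mod 2]

Computing each output sample:
(x ⊛ y)[0] = 3
(x ⊛ y)[1] = 3

x ⊛ y = [3, 3]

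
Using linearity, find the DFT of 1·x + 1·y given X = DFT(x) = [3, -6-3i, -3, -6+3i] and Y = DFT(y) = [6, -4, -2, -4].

By linearity: DFT(1x + 1y) = 1·DFT(x) + 1·DFT(y)
= 1·[3, -6-3i, -3, -6+3i] + 1·[6, -4, -2, -4]

Computing element-wise:
Z[0] = 1·(3) + 1·(6) = 9
Z[1] = 1·(-6-3i) + 1·(-4) = -10-3i
Z[2] = 1·(-3) + 1·(-2) = -5
Z[3] = 1·(-6+3i) + 1·(-4) = -10+3i

DFT(1x + 1y) = 1·X + 1·Y = [9, -10-3i, -5, -10+3i]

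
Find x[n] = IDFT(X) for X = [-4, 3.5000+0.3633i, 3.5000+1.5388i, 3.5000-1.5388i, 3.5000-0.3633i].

x[n] = (1/5) Σ(k=0 to 4) X[k] · e^(2πikn/5)

Computing each x[n]:
x[0] = 2
x[1] = -2
x[2] = -1
x[3] = -2
x[4] = -1

x = [2, -2, -1, -2, -1]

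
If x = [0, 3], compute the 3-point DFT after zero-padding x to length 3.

Original 2-point DFT: [3, -3]
Zero-padded 3-point DFT provides frequency interpolation.

DFT_3([x, 0, ...]) = [3, -1.5000-2.5981i, -1.5000+2.5981i]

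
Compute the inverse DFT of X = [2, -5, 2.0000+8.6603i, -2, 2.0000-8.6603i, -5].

x[n] = (1/6) Σ(k=0 to 5) X[k] · e^(2πikn/6)

Computing each x[n]:
x[0] = -1
x[1] = -3
x[2] = 3
x[3] = 3
x[4] = -2
x[5] = 2

x = [-1, -3, 3, 3, -2, 2]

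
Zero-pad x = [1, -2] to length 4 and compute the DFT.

Original 2-point DFT: [-1, 3]
Zero-padded 4-point DFT provides frequency interpolation.

DFT_4([x, 0, ...]) = [-1, 1+2i, 3, 1-2i]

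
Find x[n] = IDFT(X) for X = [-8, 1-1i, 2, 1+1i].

x[n] = (1/4) Σ(k=0 to 3) X[k] · e^(2πikn/4)

Computing each x[n]:
x[0] = -1
x[1] = -2
x[2] = -2
x[3] = -3

x = [-1, -2, -2, -3]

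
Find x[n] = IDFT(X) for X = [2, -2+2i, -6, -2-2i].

x[n] = (1/4) Σ(k=0 to 3) X[k] · e^(2πikn/4)

Computing each x[n]:
x[0] = -2
x[1] = 1
x[2] = 0
x[3] = 3

x = [-2, 1, 0, 3]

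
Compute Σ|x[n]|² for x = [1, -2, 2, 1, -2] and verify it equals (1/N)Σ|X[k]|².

Time domain:
Σ|x[n]|² = |1|² + |-2|² + |2|² + |1|² + |-2|² = 14.0000

Frequency domain:
(1/5)Σ|X[k]|² = (1/5)(|0|² + |-2.6631-0.5878i|² + |5.1631+0.9511i|² + |5.1631-0.9511i|² + |-2.6631+0.5878i|²) = (1/5)·70.0000 = 14.0000

Both sides agree, confirming Parseval's theorem.

Σ|x[n]|² = (1/N)Σ|X[k]|² = 14.0000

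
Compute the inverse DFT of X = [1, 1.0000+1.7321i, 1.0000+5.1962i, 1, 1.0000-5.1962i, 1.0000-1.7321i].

x[n] = (1/6) Σ(k=0 to 5) X[k] · e^(2πikn/6)

Computing each x[n]:
x[0] = 1
x[1] = -2
x[2] = 1
x[3] = 0
x[4] = -1
x[5] = 2

x = [1, -2, 1, 0, -1, 2]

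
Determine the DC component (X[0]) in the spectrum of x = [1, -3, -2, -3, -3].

X[0] = Σ(n=0 to 4) x[n] · ω_5^0 = Σ x[n]
= (1) + (-3) + (-2) + (-3) + (-3)

X[0] = -10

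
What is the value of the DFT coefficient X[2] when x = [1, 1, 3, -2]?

X[2] = Σ(n=0 to 3) x[n] · ω_4^(2n) where ω_4 = e^(-2πi/4)
= (1)·ω_4^0 + (1)·ω_4^2 + (3)·ω_4^4 + (-2)·ω_4^6

X[2] = 5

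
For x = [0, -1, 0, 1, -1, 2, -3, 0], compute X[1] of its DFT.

X[1] = Σ(n=0 to 7) x[n] · ω_8^(1n) where ω_8 = e^(-2πi/8)
= (0)·ω_8^0 + (-1)·ω_8^1 + (0)·ω_8^2 + (1)·ω_8^3 + (-1)·ω_8^4 + (2)·ω_8^5 + (-3)·ω_8^6 + (0)·ω_8^7

X[1] = -1.8284-1.5858i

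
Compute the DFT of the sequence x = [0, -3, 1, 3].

X[k] = Σ(n=0 to 3) x[n] · ω_4^(nk)
where ω_4 = e^(-2πi/4)

Computing each X[k]:
X[0] = 1
X[1] = -1+6i
X[2] = 1
X[3] = -1-6i

X = [1, -1+6i, 1, -1-6i]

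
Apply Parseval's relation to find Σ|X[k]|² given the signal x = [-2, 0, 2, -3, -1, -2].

Parseval: Σ|x[n]|² = (1/N)Σ|X[k]|², so Σ|X[k]|² = N·Σ|x[n]|² = 6·22.0000

Σ|X[k]|² = N·Σ|x[n]|² = 6·22.0000 = 132.0000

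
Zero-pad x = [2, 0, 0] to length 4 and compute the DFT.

Original 3-point DFT: [2, 2, 2]
Zero-padded 4-point DFT provides frequency interpolation.

DFT_4([x, 0, ...]) = [2, 2, 2, 2]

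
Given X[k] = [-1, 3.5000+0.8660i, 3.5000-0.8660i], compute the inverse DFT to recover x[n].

x[n] = (1/3) Σ(k=0 to 2) X[k] · e^(2πikn/3)

Computing each x[n]:
x[0] = 2
x[1] = -2
x[2] = -1

x = [2, -2, -1]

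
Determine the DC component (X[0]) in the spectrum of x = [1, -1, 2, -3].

X[0] = Σ(n=0 to 3) x[n] · ω_4^0 = Σ x[n]
= (1) + (-1) + (2) + (-3)

X[0] = -1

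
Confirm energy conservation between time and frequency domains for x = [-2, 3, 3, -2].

Time domain:
Σ|x[n]|² = |-2|² + |3|² + |3|² + |-2|² = 26.0000

Frequency domain:
(1/4)Σ|X[k]|² = (1/4)(|2|² + |-5-5i|² + |0|² + |-5+5i|²) = (1/4)·104.0000 = 26.0000

Both sides agree, confirming Parseval's theorem.

Σ|x[n]|² = (1/N)Σ|X[k]|² = 26.0000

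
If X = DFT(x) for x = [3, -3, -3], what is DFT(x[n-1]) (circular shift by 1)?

Time shift by 1: X_shifted[k] = ω_3^(1k) · X[k]
Shifted x = [-3, 3, -3]

DFT(x[n-1]) = [-3, -3.0000-5.1962i, -3.0000+5.1962i]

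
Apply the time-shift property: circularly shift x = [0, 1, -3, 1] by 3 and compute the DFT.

Time shift by 3: X_shifted[k] = ω_4^(3k) · X[k]
Shifted x = [1, -3, 1, 0]

DFT(x[n-3]) = [-1, 3i, 5, -3i]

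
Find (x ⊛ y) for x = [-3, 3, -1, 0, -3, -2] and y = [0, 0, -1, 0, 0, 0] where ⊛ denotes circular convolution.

(x ⊛ y)[n] = Σ(m=0 to 5) x[m] · y[(n-m) mod 6]

Computing each output sample:
(x ⊛ y)[0] = 3
(x ⊛ y)[1] = 2
(x ⊛ y)[2] = 3
(x ⊛ y)[3] = -3
(x ⊛ y)[4] = 1
(x ⊛ y)[5] = 0

x ⊛ y = [3, 2, 3, -3, 1, 0]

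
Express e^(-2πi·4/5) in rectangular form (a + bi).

ω_5^4 = e^(-2πi·4/5)
= cos(-2π·4/5) + i·sin(-2π·4/5)
= cos(-8π/5) + i·sin(-8π/5)

ω_5^4 = cos(-8π/5) + i·sin(-8π/5) = 0.3090+0.9511i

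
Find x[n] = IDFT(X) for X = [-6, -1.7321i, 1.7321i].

x[n] = (1/3) Σ(k=0 to 2) X[k] · e^(2πikn/3)

Computing each x[n]:
x[0] = -2
x[1] = -1
x[2] = -3

x = [-2, -1, -3]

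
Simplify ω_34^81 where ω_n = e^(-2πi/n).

Since ω_34^34 = 1, powers reduce modulo 34.
81 mod 34 = 13
So ω_34^81 = ω_34^13 = e^(-2πi·13/34)

ω_34^81 = ω_34^13 = -0.7390-0.6737i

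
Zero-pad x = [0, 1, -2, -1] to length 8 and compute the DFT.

Original 4-point DFT: [-2, 2-2i, -2, 2+2i]
Zero-padded 8-point DFT provides frequency interpolation.

DFT_8([x, 0, ...]) = [-2, 1.4142+2.0000i, 2-2i, -1.4142-2.0000i, -2, -1.4142+2.0000i, 2+2i, 1.4142-2.0000i]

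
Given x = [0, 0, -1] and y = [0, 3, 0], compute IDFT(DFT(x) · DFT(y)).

(x ⊛ y)[n] = Σ(m=0 to 2) x[m] · y[(n-m) mod 3]

Computing each output sample:
(x ⊛ y)[0] = -3
(x ⊛ y)[1] = 0
(x ⊛ y)[2] = 0

x ⊛ y = [-3, 0, 0]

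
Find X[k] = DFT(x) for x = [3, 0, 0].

X[k] = Σ(n=0 to 2) x[n] · ω_3^(nk)
where ω_3 = e^(-2πi/3)

Computing each X[k]:
X[0] = 3
X[1] = 3
X[2] = 3

X = [3, 3, 3]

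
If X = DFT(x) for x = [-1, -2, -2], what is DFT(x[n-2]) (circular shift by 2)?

Time shift by 2: X_shifted[k] = ω_3^(2k) · X[k]
Shifted x = [-2, -2, -1]

DFT(x[n-2]) = [-5, -0.5000+0.8660i, -0.5000-0.8660i]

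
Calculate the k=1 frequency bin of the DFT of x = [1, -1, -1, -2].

X[1] = Σ(n=0 to 3) x[n] · ω_4^(1n) where ω_4 = e^(-2πi/4)
= (1)·ω_4^0 + (-1)·ω_4^1 + (-1)·ω_4^2 + (-2)·ω_4^3

X[1] = 2-1i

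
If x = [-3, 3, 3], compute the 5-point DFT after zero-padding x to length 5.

Original 3-point DFT: [3, -6, -6]
Zero-padded 5-point DFT provides frequency interpolation.

DFT_5([x, 0, ...]) = [3, -4.5000-4.6165i, -4.5000+1.0898i, -4.5000-1.0898i, -4.5000+4.6165i]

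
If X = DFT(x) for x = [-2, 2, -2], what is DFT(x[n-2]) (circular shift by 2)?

Time shift by 2: X_shifted[k] = ω_3^(2k) · X[k]
Shifted x = [2, -2, -2]

DFT(x[n-2]) = [-2, 4, 4]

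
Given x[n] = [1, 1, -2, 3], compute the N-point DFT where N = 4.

X[k] = Σ(n=0 to 3) x[n] · ω_4^(nk)
where ω_4 = e^(-2πi/4)

Computing each X[k]:
X[0] = 3
X[1] = 3+2i
X[2] = -5
X[3] = 3-2i

X = [3, 3+2i, -5, 3-2i]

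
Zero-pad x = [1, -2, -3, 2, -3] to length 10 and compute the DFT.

Original 5-point DFT: [-5, 0.2639+1.9879i, 4.7361-5.3431i, 4.7361+5.3431i, 0.2639-1.9879i]
Zero-padded 10-point DFT provides frequency interpolation.

DFT_10([x, 0, ...]) = [-5, 0.2639+3.8900i, 0.2639+1.9879i, 4.7361+4.1675i, 4.7361-5.3431i, -5, 4.7361+5.3431i, 4.7361-4.1675i, 0.2639-1.9879i, 0.2639-3.8900i]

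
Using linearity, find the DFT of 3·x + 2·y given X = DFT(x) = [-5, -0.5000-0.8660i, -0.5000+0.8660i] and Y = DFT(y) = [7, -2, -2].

By linearity: DFT(3x + 2y) = 3·DFT(x) + 2·DFT(y)
= 3·[-5, -0.5000-0.8660i, -0.5000+0.8660i] + 2·[7, -2, -2]

Computing element-wise:
Z[0] = 3·(-5) + 2·(7) = -1
Z[1] = 3·(-0.5000-0.8660i) + 2·(-2) = -5.5000-2.5980i
Z[2] = 3·(-0.5000+0.8660i) + 2·(-2) = -5.5000+2.5980i

DFT(3x + 2y) = 3·X + 2·Y = [-1, -5.5000-2.5980i, -5.5000+2.5980i]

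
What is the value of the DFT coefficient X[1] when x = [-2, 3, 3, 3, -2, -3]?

X[1] = Σ(n=0 to 5) x[n] · ω_6^(1n) where ω_6 = e^(-2πi/6)
= (-2)·ω_6^0 + (3)·ω_6^1 + (3)·ω_6^2 + (3)·ω_6^3 + (-2)·ω_6^4 + (-3)·ω_6^5

X[1] = -5.5000-9.5263i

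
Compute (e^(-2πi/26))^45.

Since ω_26^26 = 1, powers reduce modulo 26.
45 mod 26 = 19
So ω_26^45 = ω_26^19 = e^(-2πi·19/26)

ω_26^45 = ω_26^19 = -0.1205+0.9927i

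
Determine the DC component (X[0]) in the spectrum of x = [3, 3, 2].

X[0] = Σ(n=0 to 2) x[n] · ω_3^0 = Σ x[n]
= (3) + (3) + (2)

X[0] = 8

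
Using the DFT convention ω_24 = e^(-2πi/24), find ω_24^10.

ω_24^10 = e^(-2πi·10/24)
= cos(-2π·10/24) + i·sin(-2π·10/24)
= cos(-20π/24) + i·sin(-20π/24)

ω_24^10 = cos(-20π/24) + i·sin(-20π/24) = -0.8660-0.5000i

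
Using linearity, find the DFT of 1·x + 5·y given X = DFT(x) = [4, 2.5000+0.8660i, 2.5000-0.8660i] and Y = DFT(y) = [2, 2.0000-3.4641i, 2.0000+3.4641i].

By linearity: DFT(1x + 5y) = 1·DFT(x) + 5·DFT(y)
= 1·[4, 2.5000+0.8660i, 2.5000-0.8660i] + 5·[2, 2.0000-3.4641i, 2.0000+3.4641i]

Computing element-wise:
Z[0] = 1·(4) + 5·(2) = 14
Z[1] = 1·(2.5000+0.8660i) + 5·(2.0000-3.4641i) = 12.5000-16.4545i
Z[2] = 1·(2.5000-0.8660i) + 5·(2.0000+3.4641i) = 12.5000+16.4545i

DFT(1x + 5y) = 1·X + 5·Y = [14, 12.5000-16.4545i, 12.5000+16.4545i]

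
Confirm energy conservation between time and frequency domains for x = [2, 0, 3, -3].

Time domain:
Σ|x[n]|² = |2|² + |0|² + |3|² + |-3|² = 22.0000

Frequency domain:
(1/4)Σ|X[k]|² = (1/4)(|2|² + |-1-3i|² + |8|² + |-1+3i|²) = (1/4)·88.0000 = 22.0000

Both sides agree, confirming Parseval's theorem.

Σ|x[n]|² = (1/N)Σ|X[k]|² = 22.0000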